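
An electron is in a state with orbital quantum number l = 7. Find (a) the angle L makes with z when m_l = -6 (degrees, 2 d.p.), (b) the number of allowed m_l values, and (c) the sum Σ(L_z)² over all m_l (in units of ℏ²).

θ(m_l=-6) ≈ 143.30°; 15 values; Σ(L_z)² = 280 ℏ²

For m_l = -6: cos θ = -6/√56, θ ≈ 143.30°.
There are 2l+1 = 15 values of m_l.
Σ m_l² = 280, so Σ(L_z)² = 280 ℏ².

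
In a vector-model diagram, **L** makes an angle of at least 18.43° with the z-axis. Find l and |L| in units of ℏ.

l = 9, |L| = 3√10 ℏ ≈ 9.487ℏ

At minimum angle, m_l = l, so cos θ = l/√(l(l+1)); cos²θ = l/(l+1) = 0.9001.
Solving: l = 9.
Then |L| = ℏ√(9·10) = 3√10 ℏ.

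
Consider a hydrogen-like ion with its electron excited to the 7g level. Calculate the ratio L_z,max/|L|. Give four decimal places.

The 7g level has l = 4.
|L| = 2√5 ℏ ≈ 4.4721ℏ, while L_z,max = lℏ = 4ℏ.
L_z,max/|L| = 4/√20 = 0.8944.

L_z,max/|L| = 0.8944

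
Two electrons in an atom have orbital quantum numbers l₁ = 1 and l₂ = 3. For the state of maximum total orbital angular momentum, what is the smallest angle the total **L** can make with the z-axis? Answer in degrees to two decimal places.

θ_min ≈ 26.57°

Angular momentum addition gives L = |l₁ − l₂|, …, l₁ + l₂.
So L can be 2, 3, 4.
The maximum is L = 4, with |L_tot| = ℏ√(4·5) = 2√5 ℏ.
The minimum angle with z is arccos(4/√20) ≈ 26.57°.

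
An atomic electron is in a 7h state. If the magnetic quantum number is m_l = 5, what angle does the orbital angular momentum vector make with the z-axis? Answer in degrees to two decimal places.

The 7h subshell has l = 5.
|L| = ℏ√(l(l+1)) = √30 ℏ.
L_z = m_l ℏ = 5ℏ.
cos θ = L_z/|L| = 5/√30, so θ ≈ 24.09°.

θ ≈ 24.09°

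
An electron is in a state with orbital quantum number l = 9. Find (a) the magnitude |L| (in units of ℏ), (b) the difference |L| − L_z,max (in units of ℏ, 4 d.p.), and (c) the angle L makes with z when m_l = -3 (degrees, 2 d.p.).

|L| = ℏ√(9·10) = 3√10 ℏ ≈ 9.487ℏ.
|L| − L_z,max = (3√10 − 9)ℏ ≈ 0.4868ℏ.
For m_l = -3: cos θ = -3/√90, θ ≈ 108.43°.

|L| = 3√10 ℏ ≈ 9.487ℏ; |L|−L_z,max ≈ 0.4868ℏ; θ(m_l=-3) ≈ 108.43°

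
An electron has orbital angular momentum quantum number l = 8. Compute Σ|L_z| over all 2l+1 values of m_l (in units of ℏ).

Σ|L_z| = 72 ℏ

The allowed m_l values are -8, -7, -6, -5, -4, -3, -2, -1, 0, 1, 2, 3, 4, 5, 6, 7, 8.
Σ|m_l| = 2(1+2+…+8) = 72.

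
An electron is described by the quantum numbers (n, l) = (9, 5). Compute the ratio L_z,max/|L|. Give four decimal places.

L_z,max/|L| = 0.9129

|L| = √30 ℏ ≈ 5.4772ℏ, while L_z,max = lℏ = 5ℏ.
L_z,max/|L| = 5/√30 = 0.9129.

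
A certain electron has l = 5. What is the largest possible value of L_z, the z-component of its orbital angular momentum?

L_z,max = 5ℏ

L_z = m_l ℏ with m_l ∈ {−5, …, 5}; the maximum is m_l = 5.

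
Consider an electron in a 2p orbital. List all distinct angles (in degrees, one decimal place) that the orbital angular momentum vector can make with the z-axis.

2p means n = 2, l = 1.
|L| = ℏ√(l(l+1)) = √2 ℏ.
cos θ = m_l/√2 for each m_l ∈ {-1, 0, 1}.

θ ∈ {45.0°, 90.0°, 135.0°}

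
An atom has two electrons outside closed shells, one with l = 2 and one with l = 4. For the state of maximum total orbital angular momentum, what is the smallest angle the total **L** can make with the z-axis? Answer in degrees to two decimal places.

θ_min ≈ 22.21°

L runs from |2 − 4| = 2 to 2 + 4 = 6.
L ∈ {2, 3, 4, 5, 6}.
The maximum is L = 6, with |L_tot| = ℏ√(6·7) = √42 ℏ.
The minimum angle with z is arccos(6/√42) ≈ 22.21°.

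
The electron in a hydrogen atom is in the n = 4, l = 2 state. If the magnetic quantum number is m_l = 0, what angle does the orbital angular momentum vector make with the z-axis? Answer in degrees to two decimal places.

θ ≈ 90.00°

|L|² = l(l+1)ℏ² = 6ℏ², so |L| = √6 ℏ.
L_z = m_l ℏ = 0ℏ.
cos θ = L_z/|L| = 0/√6, so θ ≈ 90.00°.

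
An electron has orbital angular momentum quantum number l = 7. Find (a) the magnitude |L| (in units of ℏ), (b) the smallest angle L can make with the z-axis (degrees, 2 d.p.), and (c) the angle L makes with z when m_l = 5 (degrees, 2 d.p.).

|L| = ℏ√(7·8) = 2√14 ℏ ≈ 7.483ℏ.
cos θ_min = 7/√56, so θ_min ≈ 20.70°.
For m_l = 5: cos θ = 5/√56, θ ≈ 48.08°.

|L| = 2√14 ℏ ≈ 7.483ℏ; θ_min ≈ 20.70°; θ(m_l=5) ≈ 48.08°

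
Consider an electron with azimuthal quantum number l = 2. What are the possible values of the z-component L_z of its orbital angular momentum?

L_z = m_l ℏ with m_l ranging from −l to +l in integer steps.
For l = 2: m_l ∈ {-2, -1, 0, 1, 2}.

L_z ∈ {−2ℏ, −ℏ, 0, ℏ, 2ℏ}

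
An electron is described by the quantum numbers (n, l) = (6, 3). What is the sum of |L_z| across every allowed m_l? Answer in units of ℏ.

m_l runs from −3 to 3, i.e. {-3, -2, -1, 0, 1, 2, 3}.
Σ|m_l| = 2·3(3+1)/2 = 12.

Σ|L_z| = 12 ℏ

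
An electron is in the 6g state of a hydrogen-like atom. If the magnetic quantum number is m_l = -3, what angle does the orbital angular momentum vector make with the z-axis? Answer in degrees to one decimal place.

For 6g, l = 4.
|L|² = l(l+1)ℏ² = 20ℏ², so |L| = 2√5 ℏ.
L_z = m_l ℏ = −3ℏ.
cos θ = L_z/|L| = -3/√20, so θ ≈ 132.1°.

θ ≈ 132.1°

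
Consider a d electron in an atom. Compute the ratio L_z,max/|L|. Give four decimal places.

L_z,max/|L| = 0.8165

A d state has l = 2.
|L| = √6 ℏ ≈ 2.4495ℏ, while L_z,max = lℏ = 2ℏ.
L_z,max/|L| = 2/√6 = 0.8165.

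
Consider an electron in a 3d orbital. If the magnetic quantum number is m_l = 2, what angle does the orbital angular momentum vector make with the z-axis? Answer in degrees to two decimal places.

θ ≈ 35.26°

3d means n = 3, l = 2.
|L| = √(l(l+1)) ℏ = √6 ℏ.
L_z = m_l ℏ = 2ℏ.
cos θ = L_z/|L| = 2/√6, so θ ≈ 35.26°.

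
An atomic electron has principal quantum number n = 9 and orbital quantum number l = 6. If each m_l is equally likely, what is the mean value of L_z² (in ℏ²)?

The allowed m_l values are -6, -5, -4, -3, -2, -1, 0, 1, 2, 3, 4, 5, 6.
Average of L_z² over 13 states: 182/13 ℏ² = 14 ℏ².

⟨L_z²⟩ = 14 ℏ²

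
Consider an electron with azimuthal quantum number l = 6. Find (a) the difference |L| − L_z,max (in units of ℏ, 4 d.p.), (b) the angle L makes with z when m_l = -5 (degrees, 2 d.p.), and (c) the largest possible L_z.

|L|−L_z,max ≈ 0.4807ℏ; θ(m_l=-5) ≈ 140.49°; L_z,max = 6ℏ

|L| − L_z,max = (√42 − 6)ℏ ≈ 0.4807ℏ.
For m_l = -5: cos θ = -5/√42, θ ≈ 140.49°.
L_z,max = lℏ = 6ℏ.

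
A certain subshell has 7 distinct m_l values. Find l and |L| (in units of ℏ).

Since there are 2l+1 = 7 values of m_l, l = 3.
|L| = ℏ√(l(l+1)) = ℏ√(3·4) = 2√3 ℏ.

l = 3, |L| = 2√3 ℏ ≈ 3.464ℏ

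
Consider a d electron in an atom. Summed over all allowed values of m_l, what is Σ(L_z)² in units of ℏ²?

For a d orbital, l = 2.
The allowed m_l values are -2, -1, 0, 1, 2.
Σ m_l² = l(l+1)(2l+1)/3 = 2·3·5/3 = 10.

Σ(L_z)² = 10 ℏ²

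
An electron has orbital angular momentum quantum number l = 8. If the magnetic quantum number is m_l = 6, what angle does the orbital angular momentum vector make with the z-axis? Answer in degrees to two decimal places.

|L| = √(l(l+1)) ℏ = 6√2 ℏ.
L_z = m_l ℏ = 6ℏ.
cos θ = L_z/|L| = 6/√72, so θ ≈ 45.00°.

θ ≈ 45.00°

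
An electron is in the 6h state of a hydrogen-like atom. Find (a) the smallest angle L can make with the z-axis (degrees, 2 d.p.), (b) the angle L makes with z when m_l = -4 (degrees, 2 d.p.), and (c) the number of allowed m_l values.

For 6h, l = 5.
cos θ_min = 5/√30, so θ_min ≈ 24.09°.
For m_l = -4: cos θ = -4/√30, θ ≈ 136.91°.
There are 2l+1 = 11 values of m_l.

θ_min ≈ 24.09°; θ(m_l=-4) ≈ 136.91°; 11 values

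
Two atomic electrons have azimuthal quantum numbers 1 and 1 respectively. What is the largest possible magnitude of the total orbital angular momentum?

The total orbital quantum number L ranges from |l₁ − l₂| to l₁ + l₂ in integer steps.
Allowed values: L = 0, 1, 2.
The largest magnitude corresponds to L = 2: |L_tot| = ℏ√(2·3) = √6 ℏ.

|L_tot|_max = √6 ℏ ≈ 2.449ℏ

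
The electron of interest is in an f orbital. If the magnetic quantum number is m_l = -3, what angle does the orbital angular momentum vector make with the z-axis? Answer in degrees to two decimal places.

θ ≈ 150.00°

An f state has l = 3.
|L| = ℏ√(l(l+1)) = 2√3 ℏ.
L_z = m_l ℏ = −3ℏ.
cos θ = L_z/|L| = -3/√12, so θ ≈ 150.00°.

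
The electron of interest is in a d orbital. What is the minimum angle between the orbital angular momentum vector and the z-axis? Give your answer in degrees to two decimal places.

θ_min ≈ 35.26°

The letter d corresponds to l = 2.
|L| = ℏ√(l(l+1)) = √6 ℏ.
The smallest angle corresponds to the largest L_z, i.e. m_l = l = 2, giving L_z = 2ℏ.
cos θ_min = 2/√6, so θ_min ≈ 35.26°.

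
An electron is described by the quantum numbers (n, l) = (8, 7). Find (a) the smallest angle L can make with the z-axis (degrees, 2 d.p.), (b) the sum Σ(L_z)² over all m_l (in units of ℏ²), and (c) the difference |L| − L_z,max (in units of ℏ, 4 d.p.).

cos θ_min = 7/√56, so θ_min ≈ 20.70°.
Σ m_l² = 280, so Σ(L_z)² = 280 ℏ².
|L| − L_z,max = (2√14 − 7)ℏ ≈ 0.4833ℏ.

θ_min ≈ 20.70°; Σ(L_z)² = 280 ℏ²; |L|−L_z,max ≈ 0.4833ℏ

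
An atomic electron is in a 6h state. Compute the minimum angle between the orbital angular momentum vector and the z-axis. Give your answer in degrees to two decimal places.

For 6h, l = 5.
|L| = √(l(l+1)) ℏ = √30 ℏ.
The smallest angle corresponds to the largest L_z, i.e. m_l = l = 5, giving L_z = 5ℏ.
cos θ_min = 5/√30, so θ_min ≈ 24.09°.

θ_min ≈ 24.09°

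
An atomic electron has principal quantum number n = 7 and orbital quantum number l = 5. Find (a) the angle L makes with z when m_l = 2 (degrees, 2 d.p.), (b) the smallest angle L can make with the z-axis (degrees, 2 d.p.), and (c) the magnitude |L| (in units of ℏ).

For m_l = 2: cos θ = 2/√30, θ ≈ 68.58°.
cos θ_min = 5/√30, so θ_min ≈ 24.09°.
|L| = ℏ√(5·6) = √30 ℏ ≈ 5.477ℏ.

θ(m_l=2) ≈ 68.58°; θ_min ≈ 24.09°; |L| = √30 ℏ ≈ 5.477ℏ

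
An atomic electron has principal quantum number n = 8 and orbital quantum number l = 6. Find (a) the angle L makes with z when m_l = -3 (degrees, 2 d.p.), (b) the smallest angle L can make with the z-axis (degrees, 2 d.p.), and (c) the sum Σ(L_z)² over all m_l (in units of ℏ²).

For m_l = -3: cos θ = -3/√42, θ ≈ 117.58°.
cos θ_min = 6/√42, so θ_min ≈ 22.21°.
Σ m_l² = 182, so Σ(L_z)² = 182 ℏ².

θ(m_l=-3) ≈ 117.58°; θ_min ≈ 22.21°; Σ(L_z)² = 182 ℏ²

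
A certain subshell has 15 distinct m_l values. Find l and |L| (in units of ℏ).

15 = 2l + 1, so l = (15−1)/2 = 7.
|L| = ℏ√(l(l+1)) = ℏ√(7·8) = 2√14 ℏ.

l = 7, |L| = 2√14 ℏ ≈ 7.483ℏ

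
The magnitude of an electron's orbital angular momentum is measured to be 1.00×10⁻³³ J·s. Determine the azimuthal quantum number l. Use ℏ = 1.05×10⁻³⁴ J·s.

l = 9

|L|/ℏ = (1.00×10⁻³³)/(1.05×10⁻³⁴) ≈ 9.524.
l(l+1) ≈ 9.524² ≈ 90.70, so l = 9.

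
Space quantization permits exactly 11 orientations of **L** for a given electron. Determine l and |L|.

2l + 1 = 11 ⇒ l = 5.
Then |L| = √(l(l+1)) ℏ = √30 ℏ.

l = 5, |L| = √30 ℏ ≈ 5.477ℏ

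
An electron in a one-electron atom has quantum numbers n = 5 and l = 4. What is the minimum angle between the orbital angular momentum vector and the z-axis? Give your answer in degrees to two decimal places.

θ_min ≈ 26.57°

|L| = √(l(l+1)) ℏ = 2√5 ℏ.
The smallest angle corresponds to the largest L_z, i.e. m_l = l = 4, giving L_z = 4ℏ.
cos θ_min = 4/√20, so θ_min ≈ 26.57°.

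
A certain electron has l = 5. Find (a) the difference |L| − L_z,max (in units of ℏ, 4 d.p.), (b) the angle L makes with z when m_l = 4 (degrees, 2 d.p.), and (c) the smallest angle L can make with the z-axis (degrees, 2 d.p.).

|L| − L_z,max = (√30 − 5)ℏ ≈ 0.4772ℏ.
For m_l = 4: cos θ = 4/√30, θ ≈ 43.09°.
cos θ_min = 5/√30, so θ_min ≈ 24.09°.

|L|−L_z,max ≈ 0.4772ℏ; θ(m_l=4) ≈ 43.09°; θ_min ≈ 24.09°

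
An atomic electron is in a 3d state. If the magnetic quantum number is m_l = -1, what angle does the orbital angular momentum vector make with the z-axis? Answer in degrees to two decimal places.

θ ≈ 114.09°

3d means n = 3, l = 2.
|L| = √(l(l+1)) ℏ = √6 ℏ.
L_z = m_l ℏ = −1ℏ.
cos θ = L_z/|L| = -1/√6, so θ ≈ 114.09°.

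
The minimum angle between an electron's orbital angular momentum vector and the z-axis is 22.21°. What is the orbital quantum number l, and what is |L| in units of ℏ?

cos θ_min = l/√(l(l+1)) = √(l/(l+1)), so l/(l+1) = cos²(22.21°) = 0.8571.
Thus l = 0.8571/(1 − 0.8571) ≈ 6.
Then |L| = ℏ√(6·7) = √42 ℏ.

l = 6, |L| = √42 ℏ ≈ 6.481ℏ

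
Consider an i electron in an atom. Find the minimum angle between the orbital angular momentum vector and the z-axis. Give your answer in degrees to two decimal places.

For an i orbital, l = 6.
|L|² = l(l+1)ℏ² = 42ℏ², so |L| = √42 ℏ.
The smallest angle corresponds to the largest L_z, i.e. m_l = l = 6, giving L_z = 6ℏ.
cos θ_min = 6/√42, so θ_min ≈ 22.21°.

θ_min ≈ 22.21°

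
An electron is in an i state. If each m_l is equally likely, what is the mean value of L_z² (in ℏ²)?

For an i orbital, l = 6.
m_l ∈ {-6, -5, -4, -3, -2, -1, 0, 1, 2, 3, 4, 5, 6}.
⟨L_z²⟩ = ℏ²·l(l+1)/3 = 14ℏ².

⟨L_z²⟩ = 14 ℏ²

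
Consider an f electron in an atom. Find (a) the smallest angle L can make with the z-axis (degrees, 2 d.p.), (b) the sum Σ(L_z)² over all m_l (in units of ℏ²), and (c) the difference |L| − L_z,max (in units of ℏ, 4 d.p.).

θ_min ≈ 30.00°; Σ(L_z)² = 28 ℏ²; |L|−L_z,max ≈ 0.4641ℏ

An f state has l = 3.
cos θ_min = 3/√12, so θ_min ≈ 30.00°.
Σ m_l² = 28, so Σ(L_z)² = 28 ℏ².
|L| − L_z,max = (2√3 − 3)ℏ ≈ 0.4641ℏ.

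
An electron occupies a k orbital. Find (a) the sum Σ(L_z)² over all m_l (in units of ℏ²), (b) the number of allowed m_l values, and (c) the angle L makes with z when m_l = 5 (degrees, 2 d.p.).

Σ(L_z)² = 280 ℏ²; 15 values; θ(m_l=5) ≈ 48.08°

For a k orbital, l = 7.
Σ m_l² = 280, so Σ(L_z)² = 280 ℏ².
There are 2l+1 = 15 values of m_l.
For m_l = 5: cos θ = 5/√56, θ ≈ 48.08°.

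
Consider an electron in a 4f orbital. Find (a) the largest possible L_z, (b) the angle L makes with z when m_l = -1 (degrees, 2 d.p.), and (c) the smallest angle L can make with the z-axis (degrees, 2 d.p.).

4f means n = 4, l = 3.
L_z,max = lℏ = 3ℏ.
For m_l = -1: cos θ = -1/√12, θ ≈ 106.78°.
cos θ_min = 3/√12, so θ_min ≈ 30.00°.

L_z,max = 3ℏ; θ(m_l=-1) ≈ 106.78°; θ_min ≈ 30.00°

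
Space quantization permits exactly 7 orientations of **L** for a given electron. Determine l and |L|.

7 = 2l + 1, so l = (7−1)/2 = 3.
|L| = ℏ√(l(l+1)) = ℏ√(3·4) = 2√3 ℏ.

l = 3, |L| = 2√3 ℏ ≈ 3.464ℏ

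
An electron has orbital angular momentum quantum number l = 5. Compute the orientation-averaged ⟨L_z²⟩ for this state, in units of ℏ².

The allowed m_l values are -5, -4, -3, -2, -1, 0, 1, 2, 3, 4, 5.
⟨L_z²⟩ = ℏ²·l(l+1)/3 = 10ℏ².

⟨L_z²⟩ = 10 ℏ²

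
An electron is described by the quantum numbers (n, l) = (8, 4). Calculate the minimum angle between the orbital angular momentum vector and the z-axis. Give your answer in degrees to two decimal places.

θ_min ≈ 26.57°

|L| = √(l(l+1)) ℏ = 2√5 ℏ.
The smallest angle corresponds to the largest L_z, i.e. m_l = l = 4, giving L_z = 4ℏ.
cos θ_min = 4/√20, so θ_min ≈ 26.57°.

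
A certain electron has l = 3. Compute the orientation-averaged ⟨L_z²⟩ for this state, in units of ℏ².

m_l runs from −3 to 3, i.e. {-3, -2, -1, 0, 1, 2, 3}.
Average of L_z² over 7 states: 28/7 ℏ² = 4 ℏ².

⟨L_z²⟩ = 4 ℏ²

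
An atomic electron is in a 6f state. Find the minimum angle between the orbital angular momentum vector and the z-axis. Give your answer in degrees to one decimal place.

θ_min ≈ 30.0°

6f means n = 6, l = 3.
|L|² = l(l+1)ℏ² = 12ℏ², so |L| = 2√3 ℏ.
The smallest angle corresponds to the largest L_z, i.e. m_l = l = 3, giving L_z = 3ℏ.
cos θ_min = 3/√12, so θ_min ≈ 30.0°.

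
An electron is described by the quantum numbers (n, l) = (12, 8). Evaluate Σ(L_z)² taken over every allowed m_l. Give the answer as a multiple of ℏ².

The allowed m_l values are -8, -7, -6, -5, -4, -3, -2, -1, 0, 1, 2, 3, 4, 5, 6, 7, 8.
Summing m² from −8 to 8: Σ m_l² = 408.

Σ(L_z)² = 408 ℏ²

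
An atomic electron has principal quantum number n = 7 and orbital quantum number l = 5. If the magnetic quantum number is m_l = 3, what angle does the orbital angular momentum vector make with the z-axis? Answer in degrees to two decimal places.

|L| = ℏ√(l(l+1)) = √30 ℏ.
L_z = m_l ℏ = 3ℏ.
cos θ = L_z/|L| = 3/√30, so θ ≈ 56.79°.

θ ≈ 56.79°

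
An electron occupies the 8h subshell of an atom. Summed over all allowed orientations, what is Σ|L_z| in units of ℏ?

For 8h, l = 5.
m_l runs from −5 to 5, i.e. {-5, -4, -3, -2, -1, 0, 1, 2, 3, 4, 5}.
Σ|m_l| = l(l+1) = 30.

Σ|L_z| = 30 ℏ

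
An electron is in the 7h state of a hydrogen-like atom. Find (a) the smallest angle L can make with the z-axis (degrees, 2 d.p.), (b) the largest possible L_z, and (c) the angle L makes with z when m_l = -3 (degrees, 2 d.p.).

7h means n = 7, l = 5.
cos θ_min = 5/√30, so θ_min ≈ 24.09°.
L_z,max = lℏ = 5ℏ.
For m_l = -3: cos θ = -3/√30, θ ≈ 123.21°.

θ_min ≈ 24.09°; L_z,max = 5ℏ; θ(m_l=-3) ≈ 123.21°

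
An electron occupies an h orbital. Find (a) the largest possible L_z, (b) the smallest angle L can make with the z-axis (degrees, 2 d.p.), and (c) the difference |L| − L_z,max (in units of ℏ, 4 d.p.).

The letter h corresponds to l = 5.
L_z,max = lℏ = 5ℏ.
cos θ_min = 5/√30, so θ_min ≈ 24.09°.
|L| − L_z,max = (√30 − 5)ℏ ≈ 0.4772ℏ.

L_z,max = 5ℏ; θ_min ≈ 24.09°; |L|−L_z,max ≈ 0.4772ℏ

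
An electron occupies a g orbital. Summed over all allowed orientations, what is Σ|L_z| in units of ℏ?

Σ|L_z| = 20 ℏ

For a g orbital, l = 4.
m_l runs from −4 to 4, i.e. {-4, -3, -2, -1, 0, 1, 2, 3, 4}.
Σ|m_l| = 2·4(4+1)/2 = 20.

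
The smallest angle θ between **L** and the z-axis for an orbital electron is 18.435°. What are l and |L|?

l = 9, |L| = 3√10 ℏ ≈ 9.487ℏ

cos θ_min = l/√(l(l+1)) = √(l/(l+1)), so l/(l+1) = cos²(18.435°) = 0.9000.
l = cos²θ/sin²θ ≈ 9.
Then |L| = ℏ√(9·10) = 3√10 ℏ.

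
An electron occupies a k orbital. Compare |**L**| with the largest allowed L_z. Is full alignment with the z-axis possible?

K corresponds to l = 7.
|L| = 2√14 ℏ ≈ 7.4833ℏ, while L_z,max = lℏ = 7ℏ.
Since |L| > L_z,max, the vector can never point exactly along z; the closest it comes is θ_min = arccos(7/√56) ≈ 20.7°.

No: L_z,max = 7ℏ < |L| = 2√14 ℏ ≈ 7.483ℏ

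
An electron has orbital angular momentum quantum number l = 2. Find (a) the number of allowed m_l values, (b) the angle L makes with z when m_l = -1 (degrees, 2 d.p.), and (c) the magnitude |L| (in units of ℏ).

5 values; θ(m_l=-1) ≈ 114.09°; |L| = √6 ℏ ≈ 2.449ℏ

There are 2l+1 = 5 values of m_l.
For m_l = -1: cos θ = -1/√6, θ ≈ 114.09°.
|L| = ℏ√(2·3) = √6 ℏ ≈ 2.449ℏ.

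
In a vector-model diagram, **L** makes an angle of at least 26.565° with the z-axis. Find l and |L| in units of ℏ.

l = 4, |L| = 2√5 ℏ ≈ 4.472ℏ

cos θ_min = l/√(l(l+1)) = √(l/(l+1)), so l/(l+1) = cos²(26.565°) = 0.8000.
l = cos²θ/sin²θ ≈ 4.
Then |L| = ℏ√(4·5) = 2√5 ℏ.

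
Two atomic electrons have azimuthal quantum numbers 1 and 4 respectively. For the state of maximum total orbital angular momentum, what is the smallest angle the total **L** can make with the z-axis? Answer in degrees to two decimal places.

θ_min ≈ 24.09°

L runs from |1 − 4| = 3 to 1 + 4 = 5.
So L can be 3, 4, 5.
The maximum is L = 5, with |L_tot| = ℏ√(5·6) = √30 ℏ.
The minimum angle with z is arccos(5/√30) ≈ 24.09°.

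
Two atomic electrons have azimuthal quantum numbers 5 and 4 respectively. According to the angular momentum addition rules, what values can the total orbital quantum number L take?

By the triangle rule, |l₁ − l₂| ≤ L ≤ l₁ + l₂.
So L can be 1, 2, 3, 4, 5, 6, 7, 8, 9.

L = 1, 2, 3, 4, 5, 6, 7, 8, 9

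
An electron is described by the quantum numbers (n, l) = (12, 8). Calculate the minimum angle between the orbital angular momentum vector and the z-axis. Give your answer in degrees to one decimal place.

θ_min ≈ 19.5°

|L|² = l(l+1)ℏ² = 72ℏ², so |L| = 6√2 ℏ.
The smallest angle corresponds to the largest L_z, i.e. m_l = l = 8, giving L_z = 8ℏ.
cos θ_min = 8/√72, so θ_min ≈ 19.5°.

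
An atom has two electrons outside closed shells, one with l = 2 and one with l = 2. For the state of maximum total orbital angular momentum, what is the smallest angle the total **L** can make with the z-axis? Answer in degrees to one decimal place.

Angular momentum addition gives L = |l₁ − l₂|, …, l₁ + l₂.
L ∈ {0, 1, 2, 3, 4}.
The maximum is L = 4, with |L_tot| = ℏ√(4·5) = 2√5 ℏ.
The minimum angle with z is arccos(4/√20) ≈ 26.6°.

θ_min ≈ 26.6°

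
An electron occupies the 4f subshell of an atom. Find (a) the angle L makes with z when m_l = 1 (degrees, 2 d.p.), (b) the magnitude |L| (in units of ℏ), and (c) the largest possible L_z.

θ(m_l=1) ≈ 73.22°; |L| = 2√3 ℏ ≈ 3.464ℏ; L_z,max = 3ℏ

4f means n = 4, l = 3.
For m_l = 1: cos θ = 1/√12, θ ≈ 73.22°.
|L| = ℏ√(3·4) = 2√3 ℏ ≈ 3.464ℏ.
L_z,max = lℏ = 3ℏ.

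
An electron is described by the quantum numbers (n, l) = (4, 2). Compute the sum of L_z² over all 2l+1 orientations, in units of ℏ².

Σ(L_z)² = 10 ℏ²

m_l ∈ {-2, -1, 0, 1, 2}.
Σ m_l² = l(l+1)(2l+1)/3 = 2·3·5/3 = 10.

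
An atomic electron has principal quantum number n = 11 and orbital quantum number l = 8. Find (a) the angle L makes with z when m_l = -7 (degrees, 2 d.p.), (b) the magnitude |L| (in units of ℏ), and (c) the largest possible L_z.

For m_l = -7: cos θ = -7/√72, θ ≈ 145.58°.
|L| = ℏ√(8·9) = 6√2 ℏ ≈ 8.485ℏ.
L_z,max = lℏ = 8ℏ.

θ(m_l=-7) ≈ 145.58°; |L| = 6√2 ℏ ≈ 8.485ℏ; L_z,max = 8ℏ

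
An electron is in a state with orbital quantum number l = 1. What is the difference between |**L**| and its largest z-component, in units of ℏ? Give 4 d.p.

|L| = √2 ℏ ≈ 1.4142ℏ, while L_z,max = lℏ = 1ℏ.
The difference is (√2 − 1)ℏ ≈ 0.4142ℏ.

|L| − L_z,max ≈ 0.4142ℏ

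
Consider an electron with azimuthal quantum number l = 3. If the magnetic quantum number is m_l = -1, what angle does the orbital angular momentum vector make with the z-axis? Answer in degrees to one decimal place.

θ ≈ 106.8°

|L| = ℏ√(l(l+1)) = 2√3 ℏ.
L_z = m_l ℏ = −1ℏ.
cos θ = L_z/|L| = -1/√12, so θ ≈ 106.8°.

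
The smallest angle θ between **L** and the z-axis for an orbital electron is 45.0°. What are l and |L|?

cos θ_min = l/√(l(l+1)) = √(l/(l+1)), so l/(l+1) = cos²(45.0°) = 0.5000.
Solving: l = 1.
Then |L| = ℏ√(1·2) = √2 ℏ.

l = 1, |L| = √2 ℏ ≈ 1.414ℏ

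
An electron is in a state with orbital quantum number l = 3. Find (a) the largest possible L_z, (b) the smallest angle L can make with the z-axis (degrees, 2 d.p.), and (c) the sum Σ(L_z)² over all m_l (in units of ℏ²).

L_z,max = 3ℏ; θ_min ≈ 30.00°; Σ(L_z)² = 28 ℏ²

L_z,max = lℏ = 3ℏ.
cos θ_min = 3/√12, so θ_min ≈ 30.00°.
Σ m_l² = 28, so Σ(L_z)² = 28 ℏ².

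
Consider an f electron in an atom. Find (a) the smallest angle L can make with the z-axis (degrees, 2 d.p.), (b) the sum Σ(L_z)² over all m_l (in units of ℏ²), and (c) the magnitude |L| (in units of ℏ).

An f state has l = 3.
cos θ_min = 3/√12, so θ_min ≈ 30.00°.
Σ m_l² = 28, so Σ(L_z)² = 28 ℏ².
|L| = ℏ√(3·4) = 2√3 ℏ ≈ 3.464ℏ.

θ_min ≈ 30.00°; Σ(L_z)² = 28 ℏ²; |L| = 2√3 ℏ ≈ 3.464ℏ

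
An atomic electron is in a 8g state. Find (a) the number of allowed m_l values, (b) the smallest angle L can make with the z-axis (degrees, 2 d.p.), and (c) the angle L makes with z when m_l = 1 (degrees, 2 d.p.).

9 values; θ_min ≈ 26.57°; θ(m_l=1) ≈ 77.08°

8g means n = 8, l = 4.
There are 2l+1 = 9 values of m_l.
cos θ_min = 4/√20, so θ_min ≈ 26.57°.
For m_l = 1: cos θ = 1/√20, θ ≈ 77.08°.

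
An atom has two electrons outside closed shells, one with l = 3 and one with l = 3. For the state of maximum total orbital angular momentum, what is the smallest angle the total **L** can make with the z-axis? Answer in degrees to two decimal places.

θ_min ≈ 22.21°

The total orbital quantum number L ranges from |l₁ − l₂| to l₁ + l₂ in integer steps.
So L can be 0, 1, 2, 3, 4, 5, 6.
The maximum is L = 6, with |L_tot| = ℏ√(6·7) = √42 ℏ.
The minimum angle with z is arccos(6/√42) ≈ 22.21°.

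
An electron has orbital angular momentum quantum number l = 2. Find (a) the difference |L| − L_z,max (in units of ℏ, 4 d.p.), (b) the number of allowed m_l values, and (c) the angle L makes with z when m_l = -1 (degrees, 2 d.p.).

|L| − L_z,max = (√6 − 2)ℏ ≈ 0.4495ℏ.
There are 2l+1 = 5 values of m_l.
For m_l = -1: cos θ = -1/√6, θ ≈ 114.09°.

|L|−L_z,max ≈ 0.4495ℏ; 5 values; θ(m_l=-1) ≈ 114.09°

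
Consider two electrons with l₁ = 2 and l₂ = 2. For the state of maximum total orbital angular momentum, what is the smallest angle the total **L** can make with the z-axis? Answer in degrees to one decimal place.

θ_min ≈ 26.6°

L runs from |2 − 2| = 0 to 2 + 2 = 4.
Allowed values: L = 0, 1, 2, 3, 4.
The maximum is L = 4, with |L_tot| = ℏ√(4·5) = 2√5 ℏ.
The minimum angle with z is arccos(4/√20) ≈ 26.6°.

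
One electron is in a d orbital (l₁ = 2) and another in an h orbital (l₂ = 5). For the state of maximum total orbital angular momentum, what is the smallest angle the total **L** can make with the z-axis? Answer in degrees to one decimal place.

L runs from |2 − 5| = 3 to 2 + 5 = 7.
L ∈ {3, 4, 5, 6, 7}.
The maximum is L = 7, with |L_tot| = ℏ√(7·8) = 2√14 ℏ.
The minimum angle with z is arccos(7/√56) ≈ 20.7°.

θ_min ≈ 20.7°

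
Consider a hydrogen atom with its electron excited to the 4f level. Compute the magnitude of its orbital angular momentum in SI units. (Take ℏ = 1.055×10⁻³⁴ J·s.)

|L| = 3.655×10⁻³⁴ J·s

The 4f level has l = 3.
|L| = ℏ√(l(l+1)) = ℏ√(3·4) = 2√3 ℏ
Numerically, |L| = 3.464 × (1.055×10⁻³⁴ J·s) = 3.655×10⁻³⁴ J·s.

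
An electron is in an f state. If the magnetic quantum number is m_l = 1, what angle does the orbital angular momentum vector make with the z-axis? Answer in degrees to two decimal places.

θ ≈ 73.22°

For an f orbital, l = 3.
|L| = √(l(l+1)) ℏ = 2√3 ℏ.
L_z = m_l ℏ = 1ℏ.
cos θ = L_z/|L| = 1/√12, so θ ≈ 73.22°.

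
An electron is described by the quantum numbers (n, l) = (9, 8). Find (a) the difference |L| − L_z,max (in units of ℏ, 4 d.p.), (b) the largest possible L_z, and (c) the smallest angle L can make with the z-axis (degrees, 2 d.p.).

|L|−L_z,max ≈ 0.4853ℏ; L_z,max = 8ℏ; θ_min ≈ 19.47°

|L| − L_z,max = (6√2 − 8)ℏ ≈ 0.4853ℏ.
L_z,max = lℏ = 8ℏ.
cos θ_min = 8/√72, so θ_min ≈ 19.47°.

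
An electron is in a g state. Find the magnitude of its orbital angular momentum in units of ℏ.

|L| = 2√5 ℏ ≈ 4.472ℏ

A g state has l = 4.
|L| = ℏ√(l(l+1)) = ℏ√(4·5) = 2√5 ℏ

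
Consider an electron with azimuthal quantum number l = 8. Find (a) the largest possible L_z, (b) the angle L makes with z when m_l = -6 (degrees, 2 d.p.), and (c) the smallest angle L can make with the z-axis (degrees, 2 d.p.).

L_z,max = 8ℏ; θ(m_l=-6) ≈ 135.00°; θ_min ≈ 19.47°

L_z,max = lℏ = 8ℏ.
For m_l = -6: cos θ = -6/√72, θ ≈ 135.00°.
cos θ_min = 8/√72, so θ_min ≈ 19.47°.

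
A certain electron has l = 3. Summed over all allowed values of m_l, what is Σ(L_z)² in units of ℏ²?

m_l ∈ {-3, -2, -1, 0, 1, 2, 3}.
Σ m_l² = 2·(1 + 4 + 9) = 28.

Σ(L_z)² = 28 ℏ²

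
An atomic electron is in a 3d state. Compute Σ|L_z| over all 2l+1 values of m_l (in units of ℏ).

3d means n = 3, l = 2.
m_l ∈ {-2, -1, 0, 1, 2}.
Σ|m_l| = l(l+1) = 6.

Σ|L_z| = 6 ℏ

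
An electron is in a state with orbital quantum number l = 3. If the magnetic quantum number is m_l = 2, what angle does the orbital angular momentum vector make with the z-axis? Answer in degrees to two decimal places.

θ ≈ 54.74°

|L|² = l(l+1)ℏ² = 12ℏ², so |L| = 2√3 ℏ.
L_z = m_l ℏ = 2ℏ.
cos θ = L_z/|L| = 2/√12, so θ ≈ 54.74°.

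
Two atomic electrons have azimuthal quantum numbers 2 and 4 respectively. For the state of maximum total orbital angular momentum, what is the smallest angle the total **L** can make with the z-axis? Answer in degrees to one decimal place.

θ_min ≈ 22.2°

By the triangle rule, |l₁ − l₂| ≤ L ≤ l₁ + l₂.
Allowed values: L = 2, 3, 4, 5, 6.
The maximum is L = 6, with |L_tot| = ℏ√(6·7) = √42 ℏ.
The minimum angle with z is arccos(6/√42) ≈ 22.2°.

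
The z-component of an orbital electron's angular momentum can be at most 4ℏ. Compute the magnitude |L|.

|L| = 2√5 ℏ ≈ 4.472ℏ

L_z,max = lℏ, so l = 4.
|L| = ℏ√(l(l+1)) = 2√5 ℏ.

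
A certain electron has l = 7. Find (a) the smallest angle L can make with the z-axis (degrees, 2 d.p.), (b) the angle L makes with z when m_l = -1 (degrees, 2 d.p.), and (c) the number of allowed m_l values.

cos θ_min = 7/√56, so θ_min ≈ 20.70°.
For m_l = -1: cos θ = -1/√56, θ ≈ 97.68°.
There are 2l+1 = 15 values of m_l.

θ_min ≈ 20.70°; θ(m_l=-1) ≈ 97.68°; 15 values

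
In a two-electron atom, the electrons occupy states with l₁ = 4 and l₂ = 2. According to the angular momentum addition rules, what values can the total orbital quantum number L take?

L = 2, 3, 4, 5, 6

The total orbital quantum number L ranges from |l₁ − l₂| to l₁ + l₂ in integer steps.
Allowed values: L = 2, 3, 4, 5, 6.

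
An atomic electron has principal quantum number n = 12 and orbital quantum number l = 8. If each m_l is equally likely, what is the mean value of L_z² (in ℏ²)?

m_l ∈ {-8, -7, -6, -5, -4, -3, -2, -1, 0, 1, 2, 3, 4, 5, 6, 7, 8}.
Average of L_z² over 17 states: 408/17 ℏ² = 24 ℏ².

⟨L_z²⟩ = 24 ℏ²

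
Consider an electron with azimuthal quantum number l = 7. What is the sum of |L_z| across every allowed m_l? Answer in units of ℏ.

m_l ∈ {-7, -6, -5, -4, -3, -2, -1, 0, 1, 2, 3, 4, 5, 6, 7}.
Σ|m_l| = 2(1+2+…+7) = 56.

Σ|L_z| = 56 ℏ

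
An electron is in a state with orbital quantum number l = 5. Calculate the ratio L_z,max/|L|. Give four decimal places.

|L| = √30 ℏ ≈ 5.4772ℏ, while L_z,max = lℏ = 5ℏ.
L_z,max/|L| = 5/√30 = 0.9129.

L_z,max/|L| = 0.9129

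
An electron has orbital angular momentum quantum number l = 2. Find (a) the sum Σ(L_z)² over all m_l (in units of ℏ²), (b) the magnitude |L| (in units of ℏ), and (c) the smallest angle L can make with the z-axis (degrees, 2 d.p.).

Σ(L_z)² = 10 ℏ²; |L| = √6 ℏ ≈ 2.449ℏ; θ_min ≈ 35.26°

Σ m_l² = 10, so Σ(L_z)² = 10 ℏ².
|L| = ℏ√(2·3) = √6 ℏ ≈ 2.449ℏ.
cos θ_min = 2/√6, so θ_min ≈ 35.26°.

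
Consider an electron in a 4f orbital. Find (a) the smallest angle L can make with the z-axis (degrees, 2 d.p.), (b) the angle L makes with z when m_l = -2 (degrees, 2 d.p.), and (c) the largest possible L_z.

For 4f, l = 3.
cos θ_min = 3/√12, so θ_min ≈ 30.00°.
For m_l = -2: cos θ = -2/√12, θ ≈ 125.26°.
L_z,max = lℏ = 3ℏ.

θ_min ≈ 30.00°; θ(m_l=-2) ≈ 125.26°; L_z,max = 3ℏ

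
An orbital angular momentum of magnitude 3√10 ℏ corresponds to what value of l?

Since |L|² = l(l+1)ℏ², l(l+1) = 90.
l² + l − 90 = 0 ⇒ l = 9.

l = 9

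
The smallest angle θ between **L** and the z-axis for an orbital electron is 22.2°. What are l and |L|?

cos θ_min = l/√(l(l+1)) = √(l/(l+1)), so l/(l+1) = cos²(22.2°) = 0.8572.
Solving: l = 6.
Then |L| = ℏ√(6·7) = √42 ℏ.

l = 6, |L| = √42 ℏ ≈ 6.481ℏ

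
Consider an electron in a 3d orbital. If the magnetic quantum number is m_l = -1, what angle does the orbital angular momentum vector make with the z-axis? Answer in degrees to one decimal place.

θ ≈ 114.1°

The 3d subshell has l = 2.
|L| = ℏ√(l(l+1)) = √6 ℏ.
L_z = m_l ℏ = −1ℏ.
cos θ = L_z/|L| = -1/√6, so θ ≈ 114.1°.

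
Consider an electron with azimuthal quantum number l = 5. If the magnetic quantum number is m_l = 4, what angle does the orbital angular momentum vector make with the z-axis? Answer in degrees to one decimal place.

|L| = ℏ√(l(l+1)) = √30 ℏ.
L_z = m_l ℏ = 4ℏ.
cos θ = L_z/|L| = 4/√30, so θ ≈ 43.1°.

θ ≈ 43.1°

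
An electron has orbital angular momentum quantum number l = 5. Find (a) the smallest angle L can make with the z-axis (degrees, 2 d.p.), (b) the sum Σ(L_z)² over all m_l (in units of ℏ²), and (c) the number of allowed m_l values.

cos θ_min = 5/√30, so θ_min ≈ 24.09°.
Σ m_l² = 110, so Σ(L_z)² = 110 ℏ².
There are 2l+1 = 11 values of m_l.

θ_min ≈ 24.09°; Σ(L_z)² = 110 ℏ²; 11 values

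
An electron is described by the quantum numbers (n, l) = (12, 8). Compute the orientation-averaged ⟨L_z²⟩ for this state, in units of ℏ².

m_l ∈ {-8, -7, -6, -5, -4, -3, -2, -1, 0, 1, 2, 3, 4, 5, 6, 7, 8}.
⟨L_z²⟩ = ℏ²·l(l+1)/3 = 24ℏ².

⟨L_z²⟩ = 24 ℏ²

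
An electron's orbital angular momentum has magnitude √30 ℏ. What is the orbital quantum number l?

l = 5

Since |L|² = l(l+1)ℏ², l(l+1) = 30.
Solving: l = 5.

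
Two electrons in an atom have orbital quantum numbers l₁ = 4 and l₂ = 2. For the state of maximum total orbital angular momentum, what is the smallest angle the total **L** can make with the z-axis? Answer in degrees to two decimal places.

By the triangle rule, |l₁ − l₂| ≤ L ≤ l₁ + l₂.
Allowed values: L = 2, 3, 4, 5, 6.
The maximum is L = 6, with |L_tot| = ℏ√(6·7) = √42 ℏ.
The minimum angle with z is arccos(6/√42) ≈ 22.21°.

θ_min ≈ 22.21°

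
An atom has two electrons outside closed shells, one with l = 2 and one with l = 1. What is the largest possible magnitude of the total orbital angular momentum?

|L_tot|_max = 2√3 ℏ ≈ 3.464ℏ

L runs from |2 − 1| = 1 to 2 + 1 = 3.
So L can be 1, 2, 3.
The largest magnitude corresponds to L = 3: |L_tot| = ℏ√(3·4) = 2√3 ℏ.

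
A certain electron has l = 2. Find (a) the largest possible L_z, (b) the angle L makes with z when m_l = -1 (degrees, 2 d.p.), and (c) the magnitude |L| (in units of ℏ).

L_z,max = lℏ = 2ℏ.
For m_l = -1: cos θ = -1/√6, θ ≈ 114.09°.
|L| = ℏ√(2·3) = √6 ℏ ≈ 2.449ℏ.

L_z,max = 2ℏ; θ(m_l=-1) ≈ 114.09°; |L| = √6 ℏ ≈ 2.449ℏ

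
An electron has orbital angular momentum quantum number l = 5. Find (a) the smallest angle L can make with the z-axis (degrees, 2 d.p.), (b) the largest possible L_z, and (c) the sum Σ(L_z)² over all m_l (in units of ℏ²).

cos θ_min = 5/√30, so θ_min ≈ 24.09°.
L_z,max = lℏ = 5ℏ.
Σ m_l² = 110, so Σ(L_z)² = 110 ℏ².

θ_min ≈ 24.09°; L_z,max = 5ℏ; Σ(L_z)² = 110 ℏ²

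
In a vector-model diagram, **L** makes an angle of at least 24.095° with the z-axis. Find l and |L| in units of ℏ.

l = 5, |L| = √30 ℏ ≈ 5.477ℏ

cos²θ_min = l/(l+1) = 0.8333.
Thus l = 0.8333/(1 − 0.8333) ≈ 5.
Then |L| = ℏ√(5·6) = √30 ℏ.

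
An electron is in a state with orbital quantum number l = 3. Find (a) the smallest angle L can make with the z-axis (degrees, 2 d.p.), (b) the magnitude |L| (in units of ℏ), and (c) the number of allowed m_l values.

θ_min ≈ 30.00°; |L| = 2√3 ℏ ≈ 3.464ℏ; 7 values

cos θ_min = 3/√12, so θ_min ≈ 30.00°.
|L| = ℏ√(3·4) = 2√3 ℏ ≈ 3.464ℏ.
There are 2l+1 = 7 values of m_l.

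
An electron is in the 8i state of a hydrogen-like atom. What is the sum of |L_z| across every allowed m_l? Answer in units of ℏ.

The 8i subshell has l = 6.
m_l ∈ {-6, -5, -4, -3, -2, -1, 0, 1, 2, 3, 4, 5, 6}.
Σ|m_l| = 2(1+2+…+6) = 42.

Σ|L_z| = 42 ℏ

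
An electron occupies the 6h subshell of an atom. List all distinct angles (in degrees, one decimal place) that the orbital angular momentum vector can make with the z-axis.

θ ∈ {24.1°, 43.1°, 56.8°, 68.6°, 79.5°, 90.0°, 100.5°, 111.4°, 123.2°, 136.9°, 155.9°}

For 6h, l = 5.
|L| = √(l(l+1)) ℏ = √30 ℏ.
cos θ = m_l/√30 for each m_l ∈ {-5, -4, -3, -2, -1, 0, 1, 2, 3, 4, 5}.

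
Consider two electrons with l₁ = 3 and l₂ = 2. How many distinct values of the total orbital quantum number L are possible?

5

Angular momentum addition gives L = |l₁ − l₂|, …, l₁ + l₂.
So L can be 1, 2, 3, 4, 5.
That is 5 values.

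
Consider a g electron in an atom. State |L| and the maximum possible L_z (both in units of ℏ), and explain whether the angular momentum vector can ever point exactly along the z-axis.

The letter g corresponds to l = 4.
|L| = 2√5 ℏ ≈ 4.4721ℏ, while L_z,max = lℏ = 4ℏ.
Since |L| > L_z,max, the vector can never point exactly along z; the closest it comes is θ_min = arccos(4/√20) ≈ 26.6°.

No: L_z,max = 4ℏ < |L| = 2√5 ℏ ≈ 4.472ℏ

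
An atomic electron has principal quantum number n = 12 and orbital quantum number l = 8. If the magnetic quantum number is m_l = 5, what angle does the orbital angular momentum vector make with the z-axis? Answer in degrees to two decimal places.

|L| = √(l(l+1)) ℏ = 6√2 ℏ.
L_z = m_l ℏ = 5ℏ.
cos θ = L_z/|L| = 5/√72, so θ ≈ 53.90°.

θ ≈ 53.90°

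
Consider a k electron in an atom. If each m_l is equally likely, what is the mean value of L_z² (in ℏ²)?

⟨L_z²⟩ = 18.67 ℏ²

A k state has l = 7.
m_l runs from −7 to 7, i.e. {-7, -6, -5, -4, -3, -2, -1, 0, 1, 2, 3, 4, 5, 6, 7}.
Average of L_z² over 15 states: 280/15 ℏ² = 18.67 ℏ².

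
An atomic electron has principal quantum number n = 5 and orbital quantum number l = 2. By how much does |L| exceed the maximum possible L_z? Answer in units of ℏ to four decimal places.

|L| = √6 ℏ ≈ 2.4495ℏ, while L_z,max = lℏ = 2ℏ.
The difference is (√6 − 2)ℏ ≈ 0.4495ℏ.

|L| − L_z,max ≈ 0.4495ℏ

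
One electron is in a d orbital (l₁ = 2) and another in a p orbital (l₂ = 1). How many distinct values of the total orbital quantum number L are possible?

By the triangle rule, |l₁ − l₂| ≤ L ≤ l₁ + l₂.
L ∈ {1, 2, 3}.
That is 3 values.

3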